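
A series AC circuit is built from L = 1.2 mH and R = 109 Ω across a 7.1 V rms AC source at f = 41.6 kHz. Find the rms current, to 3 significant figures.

21.4 mA

ω = 2πf = 261400 rad/s
X_L = ωL = 314 Ω
Z = 109 + j314 Ω
|Z| = √(109² + 314²) = 332 Ω
I = V/|Z| = 7.1/332 = 21.4 mA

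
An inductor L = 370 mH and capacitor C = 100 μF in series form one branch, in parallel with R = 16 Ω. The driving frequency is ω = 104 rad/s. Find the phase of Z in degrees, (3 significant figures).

X_L = ωL = 38.5 Ω
X_C = 1/(ωC) = 96.2 Ω
Branch 1: Z₁ = R = 16.0 Ω
Branch 2 (series LC): Z₂ = j(X_L − X_C) = −j57.7 Ω
Parallel: Z = Z₁Z₂/(Z₁+Z₂), |Z| = 15.4 Ω, ∠Z = -15.5°

-15.5°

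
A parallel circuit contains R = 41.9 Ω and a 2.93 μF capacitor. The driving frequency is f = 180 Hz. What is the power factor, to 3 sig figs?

0.990

ω = 2πf = 1131 rad/s
X_C = 1/(ωC) = 302 Ω
Parallel: admittances add. Y = 1/R + jωC
Y = (0.0239 + j0.00331) S
|Y| = 0.0241 S → |Z| = 1/|Y| = 41.5 Ω, ∠Z = −∠Y = -7.90°
cos φ = cos(-7.90°) = 0.990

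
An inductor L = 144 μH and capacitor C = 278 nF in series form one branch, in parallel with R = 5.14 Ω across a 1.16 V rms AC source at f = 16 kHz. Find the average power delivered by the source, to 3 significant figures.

262 mW

ω = 2πf = 100500 rad/s
X_L = ωL = 14.5 Ω
X_C = 1/(ωC) = 35.8 Ω
Branch 1: Z₁ = R = 5.14 Ω
Branch 2 (series LC): Z₂ = j(X_L − X_C) = −j21.3 Ω
Parallel: Z = Z₁Z₂/(Z₁+Z₂), |Z| = 5.00 Ω, ∠Z = -13.6°
I = V/|Z| = 232 mA
P = VI cos φ = 1.16 × 0.232 × cos(-13.6°) = 262 mW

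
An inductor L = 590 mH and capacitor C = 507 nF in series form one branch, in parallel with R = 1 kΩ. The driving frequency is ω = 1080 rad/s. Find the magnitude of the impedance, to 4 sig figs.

X_L = ωL = 637.2 Ω
X_C = 1/(ωC) = 1826 Ω
Branch 1: Z₁ = R = 1000 Ω
Branch 2 (series LC): Z₂ = j(X_L − X_C) = −j1189 Ω
Parallel: Z = Z₁Z₂/(Z₁+Z₂), |Z| = 765.3 Ω, ∠Z = -40.06°

765.3 Ω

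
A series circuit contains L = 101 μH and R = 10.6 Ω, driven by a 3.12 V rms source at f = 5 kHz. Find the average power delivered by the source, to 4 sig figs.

ω = 2πf = 31420 rad/s
X_L = ωL = 3.173 Ω
Z = 10.60 + j3.173 Ω
|Z| = √(10.60² + 3.173²) = 11.06 Ω
∠Z = arctan(3.173/10.60) = 16.66°
I = V/|Z| = 282.0 mA
P = VI cos φ = 3.12 × 0.2820 × cos(16.66°) = 842.8 mW

842.8 mW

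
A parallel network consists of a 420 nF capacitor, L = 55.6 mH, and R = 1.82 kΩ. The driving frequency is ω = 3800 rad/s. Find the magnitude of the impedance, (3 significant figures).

X_L = ωL = 211 Ω
X_C = 1/(ωC) = 627 Ω
Parallel: admittances add. Y = 1/R + 1/(jωL) + jωC
Y = (0.000549 − j0.00314) S
|Y| = 0.00318 S → |Z| = 1/|Y| = 314 Ω, ∠Z = −∠Y = 80.1°

314 Ω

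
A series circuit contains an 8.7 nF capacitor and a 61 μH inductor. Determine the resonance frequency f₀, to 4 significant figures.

218.5 kHz

ω₀ = 1/√(LC) = 1/√(6.1e-05 × 8.7e-09) = 1.373e+06 rad/s
f₀ = ω₀/(2π) = 218.5 kHz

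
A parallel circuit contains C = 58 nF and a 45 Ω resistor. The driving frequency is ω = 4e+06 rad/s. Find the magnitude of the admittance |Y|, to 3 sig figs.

233 mS

X_C = 1/(ωC) = 4.31 Ω
Parallel: admittances add. Y = 1/R + jωC
Y = (0.0222 + j0.232) S
|Y| = 0.233 S → |Z| = 1/|Y| = 4.29 Ω, ∠Z = −∠Y = -84.5°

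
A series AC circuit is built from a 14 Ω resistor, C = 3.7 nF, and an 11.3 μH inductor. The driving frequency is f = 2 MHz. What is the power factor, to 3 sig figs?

ω = 2πf = 1.257e+07 rad/s
X_L = ωL = 142 Ω
X_C = 1/(ωC) = 21.5 Ω
Net reactance X = X_L − X_C = 120 Ω
Z = 14.0 + j120 Ω
|Z| = √(14.0² + 120²) = 121 Ω
∠Z = arctan(120/14.0) = 83.4°
cos φ = cos(83.4°) = 0.115

0.115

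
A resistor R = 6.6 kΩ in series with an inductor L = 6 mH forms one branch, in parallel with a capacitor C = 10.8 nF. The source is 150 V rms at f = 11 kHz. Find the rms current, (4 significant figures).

112.8 mA

ω = 2πf = 69120 rad/s
X_L = ωL = 414.7 Ω
X_C = 1/(ωC) = 1340 Ω
Branch 1 (R+jX_L): Z₁ = 6600 + j414.7 Ω, |Z₁| = 6613 Ω
Branch 2 (−jX_C): Z₂ = −j1340 Ω
Parallel: Z = Z₁Z₂/(Z₁+Z₂), |Z| = 1329 Ω, ∠Z = -78.43°
I = V/|Z| = 150/1329 = 112.8 mA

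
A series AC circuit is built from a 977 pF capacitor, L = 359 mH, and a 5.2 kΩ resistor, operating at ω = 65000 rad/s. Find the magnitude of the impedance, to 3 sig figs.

X_L = ωL = 23300 Ω
X_C = 1/(ωC) = 15700 Ω
Net reactance X = X_L − X_C = 7590 Ω
Z = 5200 + j7590 Ω
|Z| = √(5200² + 7590²) = 9200 Ω

9200 Ω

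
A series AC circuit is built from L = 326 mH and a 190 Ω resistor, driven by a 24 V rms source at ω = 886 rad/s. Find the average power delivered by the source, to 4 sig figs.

X_L = ωL = 288.8 Ω
Z = 190.0 + j288.8 Ω
|Z| = √(190.0² + 288.8²) = 345.7 Ω
∠Z = arctan(288.8/190.0) = 56.66°
I = V/|Z| = 69.42 mA
P = VI cos φ = 24 × 0.06942 × cos(56.66°) = 915.6 mW

915.6 mW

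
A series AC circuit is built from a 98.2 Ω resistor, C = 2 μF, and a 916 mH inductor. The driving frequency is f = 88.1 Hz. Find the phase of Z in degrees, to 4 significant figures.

ω = 2πf = 553.5 rad/s
X_L = ωL = 507.1 Ω
X_C = 1/(ωC) = 903.3 Ω
Net reactance X = X_L − X_C = -396.2 Ω
Z = 98.20 − j396.2 Ω
|Z| = √(98.20² + 396.2²) = 408.2 Ω
∠Z = arctan(-396.2/98.20) = -76.08°

-76.08°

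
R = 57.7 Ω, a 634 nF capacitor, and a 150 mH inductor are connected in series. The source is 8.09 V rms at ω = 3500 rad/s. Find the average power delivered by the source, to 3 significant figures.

X_L = ωL = 525 Ω
X_C = 1/(ωC) = 451 Ω
Net reactance X = X_L − X_C = 74.3 Ω
Z = 57.7 + j74.3 Ω
|Z| = √(57.7² + 74.3²) = 94.1 Ω
∠Z = arctan(74.3/57.7) = 52.2°
I = V/|Z| = 86.0 mA
P = VI cos φ = 8.09 × 0.0860 × cos(52.2°) = 426 mW

426 mW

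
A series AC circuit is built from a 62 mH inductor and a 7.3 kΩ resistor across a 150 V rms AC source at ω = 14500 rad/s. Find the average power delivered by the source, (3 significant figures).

X_L = ωL = 899 Ω
Z = 7300 + j899 Ω
|Z| = √(7300² + 899²) = 7360 Ω
∠Z = arctan(899/7300) = 7.02°
I = V/|Z| = 20.4 mA
P = VI cos φ = 150 × 0.0204 × cos(7.02°) = 3.04 W

3.04 W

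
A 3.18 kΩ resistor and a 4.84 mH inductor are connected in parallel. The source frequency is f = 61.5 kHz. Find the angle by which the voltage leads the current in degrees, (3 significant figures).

59.5°

ω = 2πf = 386400 rad/s
X_L = ωL = 1870 Ω
Parallel: admittances add. Y = 1/R + 1/(jωL)
Y = (0.000314 − j0.000535) S
|Y| = 0.000620 S → |Z| = 1/|Y| = 1610 Ω, ∠Z = −∠Y = 59.5°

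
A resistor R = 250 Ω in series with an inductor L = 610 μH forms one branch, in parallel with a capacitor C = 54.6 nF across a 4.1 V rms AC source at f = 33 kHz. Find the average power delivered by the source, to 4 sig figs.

53.54 mW

ω = 2πf = 207300 rad/s
X_L = ωL = 126.5 Ω
X_C = 1/(ωC) = 88.33 Ω
Branch 1 (R+jX_L): Z₁ = 250.0 + j126.5 Ω, |Z₁| = 280.2 Ω
Branch 2 (−jX_C): Z₂ = −j88.33 Ω
Parallel: Z = Z₁Z₂/(Z₁+Z₂), |Z| = 97.86 Ω, ∠Z = -71.84°
I = V/|Z| = 41.90 mA
P = VI cos φ = 4.1 × 0.04190 × cos(-71.84°) = 53.54 mW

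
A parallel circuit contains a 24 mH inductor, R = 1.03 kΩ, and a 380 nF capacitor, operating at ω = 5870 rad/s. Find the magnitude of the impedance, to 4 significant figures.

201.5 Ω

X_L = ωL = 140.9 Ω
X_C = 1/(ωC) = 448.3 Ω
Parallel: admittances add. Y = 1/R + 1/(jωL) + jωC
Y = (0.0009709 − j0.004868) S
|Y| = 0.004964 S → |Z| = 1/|Y| = 201.5 Ω, ∠Z = −∠Y = 78.72°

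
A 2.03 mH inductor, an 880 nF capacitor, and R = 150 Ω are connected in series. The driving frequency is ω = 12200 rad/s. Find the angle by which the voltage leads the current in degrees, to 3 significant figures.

X_L = ωL = 24.8 Ω
X_C = 1/(ωC) = 93.1 Ω
Net reactance X = X_L − X_C = -68.4 Ω
Z = 150 − j68.4 Ω
|Z| = √(150² + 68.4²) = 165 Ω
∠Z = arctan(-68.4/150) = -24.5°

-24.5°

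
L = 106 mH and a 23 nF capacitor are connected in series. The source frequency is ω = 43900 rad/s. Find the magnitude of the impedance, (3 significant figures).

X_L = ωL = 4650 Ω
X_C = 1/(ωC) = 990 Ω
Net reactance X = X_L − X_C = 3660 Ω
Z = j3660 Ω
|Z| = √(0² + 3660²) = 3660 Ω

3660 Ω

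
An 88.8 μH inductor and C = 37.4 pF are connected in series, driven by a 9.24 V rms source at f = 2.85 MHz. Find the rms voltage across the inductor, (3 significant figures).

ω = 2πf = 1.791e+07 rad/s
X_L = ωL = 1590 Ω
X_C = 1/(ωC) = 1490 Ω
Net reactance X = X_L − X_C = 97.0 Ω
Z = j97.0 Ω
|Z| = √(0² + 97.0²) = 97.0 Ω
I = V/|Z| = 95.3 mA
V_L = I·|Z_L| = 0.0953 × 1590 = 151 V

151 V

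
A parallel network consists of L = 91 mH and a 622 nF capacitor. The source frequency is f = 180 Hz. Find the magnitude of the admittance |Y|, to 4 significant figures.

ω = 2πf = 1131 rad/s
X_L = ωL = 102.9 Ω
X_C = 1/(ωC) = 1422 Ω
Parallel: admittances add. Y = 1/(jωL) + jωC
Y = (0 − j0.009013) S
|Y| = 0.009013 S → |Z| = 1/|Y| = 111.0 Ω, ∠Z = −∠Y = 90.00°

9.013 mS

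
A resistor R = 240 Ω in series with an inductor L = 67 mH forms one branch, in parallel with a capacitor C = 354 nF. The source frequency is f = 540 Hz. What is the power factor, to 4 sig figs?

ω = 2πf = 3393 rad/s
X_L = ωL = 227.3 Ω
X_C = 1/(ωC) = 832.6 Ω
Branch 1 (R+jX_L): Z₁ = 240.0 + j227.3 Ω, |Z₁| = 330.6 Ω
Branch 2 (−jX_C): Z₂ = −j832.6 Ω
Parallel: Z = Z₁Z₂/(Z₁+Z₂), |Z| = 422.7 Ω, ∠Z = 21.82°
cos φ = cos(21.82°) = 0.9284

0.9284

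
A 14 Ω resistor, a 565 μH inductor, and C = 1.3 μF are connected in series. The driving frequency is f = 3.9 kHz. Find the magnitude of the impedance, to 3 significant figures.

ω = 2πf = 24500 rad/s
X_L = ωL = 13.8 Ω
X_C = 1/(ωC) = 31.4 Ω
Net reactance X = X_L − X_C = -17.5 Ω
Z = 14.0 − j17.5 Ω
|Z| = √(14.0² + 17.5²) = 22.4 Ω

22.4 Ω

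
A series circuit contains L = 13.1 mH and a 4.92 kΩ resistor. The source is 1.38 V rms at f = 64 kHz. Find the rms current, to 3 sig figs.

191 μA

ω = 2πf = 402100 rad/s
X_L = ωL = 5270 Ω
Z = 4920 + j5270 Ω
|Z| = √(4920² + 5270²) = 7210 Ω
I = V/|Z| = 1.38/7210 = 191 μA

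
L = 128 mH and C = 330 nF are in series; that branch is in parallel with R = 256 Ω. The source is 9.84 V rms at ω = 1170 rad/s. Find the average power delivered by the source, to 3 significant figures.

X_L = ωL = 150 Ω
X_C = 1/(ωC) = 2590 Ω
Branch 1: Z₁ = R = 256 Ω
Branch 2 (series LC): Z₂ = j(X_L − X_C) = −j2440 Ω
Parallel: Z = Z₁Z₂/(Z₁+Z₂), |Z| = 255 Ω, ∠Z = -5.99°
I = V/|Z| = 38.6 mA
P = VI cos φ = 9.84 × 0.0386 × cos(-5.99°) = 378 mW

378 mW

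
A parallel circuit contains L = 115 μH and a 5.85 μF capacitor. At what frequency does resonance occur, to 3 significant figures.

ω₀ = 1/√(LC) = 1/√(0.000115 × 5.85e-06) = 38550 rad/s
f₀ = ω₀/(2π) = 6.14 kHz

6.14 kHz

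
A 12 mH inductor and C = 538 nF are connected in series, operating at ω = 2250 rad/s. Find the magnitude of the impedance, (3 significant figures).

X_L = ωL = 27.0 Ω
X_C = 1/(ωC) = 826 Ω
Net reactance X = X_L − X_C = -799 Ω
Z = − j799 Ω
|Z| = √(0² + 799²) = 799 Ω

799 Ω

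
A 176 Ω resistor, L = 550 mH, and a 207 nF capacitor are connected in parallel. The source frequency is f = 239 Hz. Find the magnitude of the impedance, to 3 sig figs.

174 Ω

ω = 2πf = 1502 rad/s
X_L = ωL = 826 Ω
X_C = 1/(ωC) = 3220 Ω
Parallel: admittances add. Y = 1/R + 1/(jωL) + jωC
Y = (0.00568 − j0.000900) S
|Y| = 0.00575 S → |Z| = 1/|Y| = 174 Ω, ∠Z = −∠Y = 9.00°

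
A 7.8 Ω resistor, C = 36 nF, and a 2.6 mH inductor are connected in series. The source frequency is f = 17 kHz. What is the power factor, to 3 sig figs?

ω = 2πf = 106800 rad/s
X_L = ωL = 278 Ω
X_C = 1/(ωC) = 260 Ω
Net reactance X = X_L − X_C = 17.7 Ω
Z = 7.80 + j17.7 Ω
|Z| = √(7.80² + 17.7²) = 19.3 Ω
∠Z = arctan(17.7/7.80) = 66.2°
cos φ = cos(66.2°) = 0.404

0.404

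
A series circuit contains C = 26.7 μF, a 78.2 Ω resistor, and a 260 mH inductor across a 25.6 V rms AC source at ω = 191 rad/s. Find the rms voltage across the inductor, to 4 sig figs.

7.658 V

X_L = ωL = 49.66 Ω
X_C = 1/(ωC) = 196.1 Ω
Net reactance X = X_L − X_C = -146.4 Ω
Z = 78.20 − j146.4 Ω
|Z| = √(78.20² + 146.4²) = 166.0 Ω
I = V/|Z| = 154.2 mA
V_L = I·|Z_L| = 0.1542 × 49.66 = 7.658 V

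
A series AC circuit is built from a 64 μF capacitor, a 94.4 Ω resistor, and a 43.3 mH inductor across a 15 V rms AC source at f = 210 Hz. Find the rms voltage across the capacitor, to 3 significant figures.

1.70 V

ω = 2πf = 1319 rad/s
X_L = ωL = 57.1 Ω
X_C = 1/(ωC) = 11.8 Ω
Net reactance X = X_L − X_C = 45.3 Ω
Z = 94.4 + j45.3 Ω
|Z| = √(94.4² + 45.3²) = 105 Ω
I = V/|Z| = 143 mA
V_C = I·|Z_C| = 0.143 × 11.8 = 1.70 V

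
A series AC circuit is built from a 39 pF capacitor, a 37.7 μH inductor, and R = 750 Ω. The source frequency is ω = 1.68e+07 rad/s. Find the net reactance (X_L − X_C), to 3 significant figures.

X_L = ωL = 633 Ω
X_C = 1/(ωC) = 1530 Ω
X = 633 − 1530 = -893 Ω

-893 Ω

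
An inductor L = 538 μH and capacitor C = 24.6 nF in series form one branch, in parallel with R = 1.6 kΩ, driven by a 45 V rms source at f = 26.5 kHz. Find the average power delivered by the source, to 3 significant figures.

ω = 2πf = 166500 rad/s
X_L = ωL = 89.6 Ω
X_C = 1/(ωC) = 244 Ω
Branch 1: Z₁ = R = 1600 Ω
Branch 2 (series LC): Z₂ = j(X_L − X_C) = −j155 Ω
Parallel: Z = Z₁Z₂/(Z₁+Z₂), |Z| = 154 Ω, ∠Z = -84.5°
I = V/|Z| = 293 mA
P = VI cos φ = 45 × 0.293 × cos(-84.5°) = 1.27 W

1.27 W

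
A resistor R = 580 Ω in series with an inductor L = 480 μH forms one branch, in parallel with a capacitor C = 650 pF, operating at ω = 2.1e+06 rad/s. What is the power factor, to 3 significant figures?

0.569

X_L = ωL = 1010 Ω
X_C = 1/(ωC) = 733 Ω
Branch 1 (R+jX_L): Z₁ = 580 + j1010 Ω, |Z₁| = 1160 Ω
Branch 2 (−jX_C): Z₂ = −j733 Ω
Parallel: Z = Z₁Z₂/(Z₁+Z₂), |Z| = 1330 Ω, ∠Z = -55.3°
cos φ = cos(-55.3°) = 0.569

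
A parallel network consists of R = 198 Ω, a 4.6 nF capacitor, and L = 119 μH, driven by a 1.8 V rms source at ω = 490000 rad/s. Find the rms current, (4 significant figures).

28.31 mA

X_L = ωL = 58.31 Ω
X_C = 1/(ωC) = 443.7 Ω
Parallel: admittances add. Y = 1/R + 1/(jωL) + jωC
Y = (0.005051 − j0.01490) S
|Y| = 0.01573 S → |Z| = 1/|Y| = 63.58 Ω, ∠Z = −∠Y = 71.27°
I = V/|Z| = 1.8/63.58 = 28.31 mA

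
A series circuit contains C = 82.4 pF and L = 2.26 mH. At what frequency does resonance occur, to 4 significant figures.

ω₀ = 1/√(LC) = 1/√(0.00226 × 8.24e-11) = 2.317e+06 rad/s
f₀ = ω₀/(2π) = 368.8 kHz

368.8 kHz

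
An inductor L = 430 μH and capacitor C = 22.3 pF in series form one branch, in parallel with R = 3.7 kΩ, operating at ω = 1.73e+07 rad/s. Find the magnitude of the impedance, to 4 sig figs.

2941 Ω

X_L = ωL = 7439 Ω
X_C = 1/(ωC) = 2592 Ω
Branch 1: Z₁ = R = 3700 Ω
Branch 2 (series LC): Z₂ = j(X_L − X_C) = j4847 Ω
Parallel: Z = Z₁Z₂/(Z₁+Z₂), |Z| = 2941 Ω, ∠Z = 37.36°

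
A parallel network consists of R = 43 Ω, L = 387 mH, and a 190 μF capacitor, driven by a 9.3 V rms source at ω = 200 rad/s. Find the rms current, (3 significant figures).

318 mA

X_L = ωL = 77.4 Ω
X_C = 1/(ωC) = 26.3 Ω
Parallel: admittances add. Y = 1/R + 1/(jωL) + jωC
Y = (0.0233 + j0.0251) S
|Y| = 0.0342 S → |Z| = 1/|Y| = 29.2 Ω, ∠Z = −∠Y = -47.2°
I = V/|Z| = 9.3/29.2 = 318 mA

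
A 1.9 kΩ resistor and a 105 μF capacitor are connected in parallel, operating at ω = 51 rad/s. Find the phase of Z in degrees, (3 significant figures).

X_C = 1/(ωC) = 187 Ω
Parallel: admittances add. Y = 1/R + jωC
Y = (0.000526 + j0.00536) S
|Y| = 0.00538 S → |Z| = 1/|Y| = 186 Ω, ∠Z = −∠Y = -84.4°

-84.4°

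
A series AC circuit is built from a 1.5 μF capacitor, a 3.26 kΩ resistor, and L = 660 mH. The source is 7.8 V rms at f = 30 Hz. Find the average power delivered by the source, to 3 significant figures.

ω = 2πf = 188.5 rad/s
X_L = ωL = 124 Ω
X_C = 1/(ωC) = 3540 Ω
Net reactance X = X_L − X_C = -3410 Ω
Z = 3260 − j3410 Ω
|Z| = √(3260² + 3410²) = 4720 Ω
∠Z = arctan(-3410/3260) = -46.3°
I = V/|Z| = 1.65 mA
P = VI cos φ = 7.8 × 0.00165 × cos(-46.3°) = 8.91 mW

8.91 mW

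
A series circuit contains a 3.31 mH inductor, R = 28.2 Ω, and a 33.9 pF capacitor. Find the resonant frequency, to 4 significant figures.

475.1 kHz

ω₀ = 1/√(LC) = 1/√(0.00331 × 3.39e-11) = 2.985e+06 rad/s
f₀ = ω₀/(2π) = 475.1 kHz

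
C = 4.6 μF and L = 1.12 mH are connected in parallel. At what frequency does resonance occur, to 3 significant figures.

ω₀ = 1/√(LC) = 1/√(0.00112 × 4.6e-06) = 13930 rad/s
f₀ = ω₀/(2π) = 2.22 kHz

2.22 kHz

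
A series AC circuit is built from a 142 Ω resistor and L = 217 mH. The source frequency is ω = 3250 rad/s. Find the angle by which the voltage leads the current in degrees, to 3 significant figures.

X_L = ωL = 705 Ω
Z = 142 + j705 Ω
|Z| = √(142² + 705²) = 719 Ω
∠Z = arctan(705/142) = 78.6°

78.6°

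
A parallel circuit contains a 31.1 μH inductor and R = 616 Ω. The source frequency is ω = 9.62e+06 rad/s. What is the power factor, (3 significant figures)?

0.437

X_L = ωL = 299 Ω
Parallel: admittances add. Y = 1/R + 1/(jωL)
Y = (0.00162 − j0.00334) S
|Y| = 0.00372 S → |Z| = 1/|Y| = 269 Ω, ∠Z = −∠Y = 64.1°
cos φ = cos(64.1°) = 0.437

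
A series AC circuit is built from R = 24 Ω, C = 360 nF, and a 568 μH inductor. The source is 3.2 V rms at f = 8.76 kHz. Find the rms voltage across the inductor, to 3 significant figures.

ω = 2πf = 55040 rad/s
X_L = ωL = 31.3 Ω
X_C = 1/(ωC) = 50.5 Ω
Net reactance X = X_L − X_C = -19.2 Ω
Z = 24.0 − j19.2 Ω
|Z| = √(24.0² + 19.2²) = 30.7 Ω
I = V/|Z| = 104 mA
V_L = I·|Z_L| = 0.104 × 31.3 = 3.25 V

3.25 V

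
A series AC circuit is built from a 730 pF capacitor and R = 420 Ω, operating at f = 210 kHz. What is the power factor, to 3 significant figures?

0.375

ω = 2πf = 1.319e+06 rad/s
X_C = 1/(ωC) = 1040 Ω
Z = 420 − j1040 Ω
|Z| = √(420² + 1040²) = 1120 Ω
∠Z = arctan(-1040/420) = -68.0°
cos φ = cos(-68.0°) = 0.375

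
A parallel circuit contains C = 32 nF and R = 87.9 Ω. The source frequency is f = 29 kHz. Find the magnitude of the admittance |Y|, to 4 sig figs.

12.78 mS

ω = 2πf = 182200 rad/s
X_C = 1/(ωC) = 171.5 Ω
Parallel: admittances add. Y = 1/R + jωC
Y = (0.01138 + j0.005831) S
|Y| = 0.01278 S → |Z| = 1/|Y| = 78.22 Ω, ∠Z = −∠Y = -27.14°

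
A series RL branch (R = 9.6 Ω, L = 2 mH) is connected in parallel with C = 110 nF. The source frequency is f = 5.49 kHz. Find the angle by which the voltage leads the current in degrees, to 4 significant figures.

ω = 2πf = 34490 rad/s
X_L = ωL = 68.99 Ω
X_C = 1/(ωC) = 263.5 Ω
Branch 1 (R+jX_L): Z₁ = 9.600 + j68.99 Ω, |Z₁| = 69.65 Ω
Branch 2 (−jX_C): Z₂ = −j263.5 Ω
Parallel: Z = Z₁Z₂/(Z₁+Z₂), |Z| = 94.24 Ω, ∠Z = 79.25°

79.25°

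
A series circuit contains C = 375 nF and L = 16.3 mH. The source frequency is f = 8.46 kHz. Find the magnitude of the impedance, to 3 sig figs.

816 Ω

ω = 2πf = 53160 rad/s
X_L = ωL = 866 Ω
X_C = 1/(ωC) = 50.2 Ω
Net reactance X = X_L − X_C = 816 Ω
Z = j816 Ω
|Z| = √(0² + 816²) = 816 Ω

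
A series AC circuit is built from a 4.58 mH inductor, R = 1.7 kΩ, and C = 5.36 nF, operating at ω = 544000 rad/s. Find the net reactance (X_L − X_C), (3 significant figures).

2150 Ω

X_L = ωL = 2490 Ω
X_C = 1/(ωC) = 343 Ω
X = 2490 − 343 = 2150 Ω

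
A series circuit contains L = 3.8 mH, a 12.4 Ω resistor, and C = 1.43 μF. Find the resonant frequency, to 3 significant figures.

2.16 kHz

ω₀ = 1/√(LC) = 1/√(0.0038 × 1.43e-06) = 13570 rad/s
f₀ = ω₀/(2π) = 2.16 kHz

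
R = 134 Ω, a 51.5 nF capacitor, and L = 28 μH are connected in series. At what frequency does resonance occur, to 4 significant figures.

132.5 kHz

ω₀ = 1/√(LC) = 1/√(2.8e-05 × 5.15e-08) = 832800 rad/s
f₀ = ω₀/(2π) = 132.5 kHz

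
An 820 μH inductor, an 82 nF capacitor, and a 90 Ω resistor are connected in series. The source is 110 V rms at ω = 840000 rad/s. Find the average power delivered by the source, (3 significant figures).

X_L = ωL = 689 Ω
X_C = 1/(ωC) = 14.5 Ω
Net reactance X = X_L − X_C = 674 Ω
Z = 90.0 + j674 Ω
|Z| = √(90.0² + 674²) = 680 Ω
∠Z = arctan(674/90.0) = 82.4°
I = V/|Z| = 162 mA
P = VI cos φ = 110 × 0.162 × cos(82.4°) = 2.35 W

2.35 W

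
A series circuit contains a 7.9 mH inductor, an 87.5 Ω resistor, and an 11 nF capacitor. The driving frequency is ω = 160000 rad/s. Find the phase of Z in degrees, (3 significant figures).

82.8°

X_L = ωL = 1260 Ω
X_C = 1/(ωC) = 568 Ω
Net reactance X = X_L − X_C = 696 Ω
Z = 87.5 + j696 Ω
|Z| = √(87.5² + 696²) = 701 Ω
∠Z = arctan(696/87.5) = 82.8°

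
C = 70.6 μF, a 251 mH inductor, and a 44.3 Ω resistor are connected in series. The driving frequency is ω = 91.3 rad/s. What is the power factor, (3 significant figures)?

0.318

X_L = ωL = 22.9 Ω
X_C = 1/(ωC) = 155 Ω
Net reactance X = X_L − X_C = -132 Ω
Z = 44.3 − j132 Ω
|Z| = √(44.3² + 132²) = 139 Ω
∠Z = arctan(-132/44.3) = -71.5°
cos φ = cos(-71.5°) = 0.318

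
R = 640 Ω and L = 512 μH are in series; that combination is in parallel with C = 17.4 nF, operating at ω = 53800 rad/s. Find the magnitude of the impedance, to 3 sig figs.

X_L = ωL = 27.5 Ω
X_C = 1/(ωC) = 1070 Ω
Branch 1 (R+jX_L): Z₁ = 640 + j27.5 Ω, |Z₁| = 641 Ω
Branch 2 (−jX_C): Z₂ = −j1070 Ω
Parallel: Z = Z₁Z₂/(Z₁+Z₂), |Z| = 560 Ω, ∠Z = -29.1°

560 Ω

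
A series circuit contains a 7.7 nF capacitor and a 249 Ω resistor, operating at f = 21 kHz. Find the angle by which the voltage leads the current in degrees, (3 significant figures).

-75.8°

ω = 2πf = 131900 rad/s
X_C = 1/(ωC) = 984 Ω
Z = 249 − j984 Ω
|Z| = √(249² + 984²) = 1020 Ω
∠Z = arctan(-984/249) = -75.8°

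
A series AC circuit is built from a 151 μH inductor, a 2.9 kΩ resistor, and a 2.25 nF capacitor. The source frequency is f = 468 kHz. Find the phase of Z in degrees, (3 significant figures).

5.77°

ω = 2πf = 2.941e+06 rad/s
X_L = ωL = 444 Ω
X_C = 1/(ωC) = 151 Ω
Net reactance X = X_L − X_C = 293 Ω
Z = 2900 + j293 Ω
|Z| = √(2900² + 293²) = 2910 Ω
∠Z = arctan(293/2900) = 5.77°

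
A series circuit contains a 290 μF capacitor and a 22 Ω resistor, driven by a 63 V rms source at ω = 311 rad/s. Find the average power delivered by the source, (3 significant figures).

X_C = 1/(ωC) = 11.1 Ω
Z = 22.0 − j11.1 Ω
|Z| = √(22.0² + 11.1²) = 24.6 Ω
∠Z = arctan(-11.1/22.0) = -26.7°
I = V/|Z| = 2.56 A
P = VI cos φ = 63 × 2.56 × cos(-26.7°) = 144 W

144 W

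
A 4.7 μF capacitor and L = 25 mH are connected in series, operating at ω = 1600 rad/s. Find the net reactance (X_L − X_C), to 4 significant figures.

X_L = ωL = 40.00 Ω
X_C = 1/(ωC) = 133.0 Ω
X = 40.00 − 133.0 = -92.98 Ω

-92.98 Ω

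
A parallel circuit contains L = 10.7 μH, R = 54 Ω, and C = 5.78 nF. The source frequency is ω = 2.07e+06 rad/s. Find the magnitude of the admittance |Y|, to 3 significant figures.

X_L = ωL = 22.1 Ω
X_C = 1/(ωC) = 83.6 Ω
Parallel: admittances add. Y = 1/R + 1/(jωL) + jωC
Y = (0.0185 − j0.0332) S
|Y| = 0.0380 S → |Z| = 1/|Y| = 26.3 Ω, ∠Z = −∠Y = 60.8°

38.0 mS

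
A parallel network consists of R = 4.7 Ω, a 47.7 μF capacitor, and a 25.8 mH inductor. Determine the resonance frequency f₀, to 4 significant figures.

ω₀ = 1/√(LC) = 1/√(0.0258 × 4.77e-05) = 901.4 rad/s
f₀ = ω₀/(2π) = 143.5 Hz

143.5 Hz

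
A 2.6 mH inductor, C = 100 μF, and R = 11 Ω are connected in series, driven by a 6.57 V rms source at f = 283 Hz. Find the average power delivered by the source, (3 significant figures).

3.89 W

ω = 2πf = 1778 rad/s
X_L = ωL = 4.62 Ω
X_C = 1/(ωC) = 5.62 Ω
Net reactance X = X_L − X_C = -1.00 Ω
Z = 11.0 − j1.00 Ω
|Z| = √(11.0² + 1.00²) = 11.0 Ω
∠Z = arctan(-1.00/11.0) = -5.20°
I = V/|Z| = 595 mA
P = VI cos φ = 6.57 × 0.595 × cos(-5.20°) = 3.89 W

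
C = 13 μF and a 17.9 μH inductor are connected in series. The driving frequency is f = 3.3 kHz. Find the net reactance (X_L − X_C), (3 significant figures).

ω = 2πf = 20730 rad/s
X_L = ωL = 0.371 Ω
X_C = 1/(ωC) = 3.71 Ω
X = 0.371 − 3.71 = -3.34 Ω

-3.34 Ω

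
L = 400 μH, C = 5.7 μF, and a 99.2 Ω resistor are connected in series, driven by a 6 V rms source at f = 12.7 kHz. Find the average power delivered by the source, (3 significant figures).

ω = 2πf = 79800 rad/s
X_L = ωL = 31.9 Ω
X_C = 1/(ωC) = 2.20 Ω
Net reactance X = X_L − X_C = 29.7 Ω
Z = 99.2 + j29.7 Ω
|Z| = √(99.2² + 29.7²) = 104 Ω
∠Z = arctan(29.7/99.2) = 16.7°
I = V/|Z| = 57.9 mA
P = VI cos φ = 6 × 0.0579 × cos(16.7°) = 333 mW

333 mW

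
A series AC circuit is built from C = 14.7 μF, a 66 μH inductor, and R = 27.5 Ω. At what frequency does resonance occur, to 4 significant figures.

5.110 kHz

ω₀ = 1/√(LC) = 1/√(6.6e-05 × 1.47e-05) = 32100 rad/s
f₀ = ω₀/(2π) = 5.110 kHz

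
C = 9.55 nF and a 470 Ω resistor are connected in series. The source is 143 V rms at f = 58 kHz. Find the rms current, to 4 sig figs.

259.6 mA

ω = 2πf = 364400 rad/s
X_C = 1/(ωC) = 287.3 Ω
Z = 470.0 − j287.3 Ω
|Z| = √(470.0² + 287.3²) = 550.9 Ω
I = V/|Z| = 143/550.9 = 259.6 mA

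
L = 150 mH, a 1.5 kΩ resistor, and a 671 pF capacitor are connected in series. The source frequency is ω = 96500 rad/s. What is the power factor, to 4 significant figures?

X_L = ωL = 14480 Ω
X_C = 1/(ωC) = 15440 Ω
Net reactance X = X_L − X_C = -968.7 Ω
Z = 1500 − j968.7 Ω
|Z| = √(1500² + 968.7²) = 1786 Ω
∠Z = arctan(-968.7/1500) = -32.85°
cos φ = cos(-32.85°) = 0.8401

0.8401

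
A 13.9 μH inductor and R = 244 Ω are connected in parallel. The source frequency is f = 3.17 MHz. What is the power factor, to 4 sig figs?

0.7502

ω = 2πf = 1.992e+07 rad/s
X_L = ωL = 276.9 Ω
Parallel: admittances add. Y = 1/R + 1/(jωL)
Y = (0.004098 − j0.003612) S
|Y| = 0.005463 S → |Z| = 1/|Y| = 183.1 Ω, ∠Z = −∠Y = 41.39°
cos φ = cos(41.39°) = 0.7502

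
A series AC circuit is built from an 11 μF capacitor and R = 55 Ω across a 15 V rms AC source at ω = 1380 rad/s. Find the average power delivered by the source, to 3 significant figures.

X_C = 1/(ωC) = 65.9 Ω
Z = 55.0 − j65.9 Ω
|Z| = √(55.0² + 65.9²) = 85.8 Ω
∠Z = arctan(-65.9/55.0) = -50.1°
I = V/|Z| = 175 mA
P = VI cos φ = 15 × 0.175 × cos(-50.1°) = 1.68 W

1.68 W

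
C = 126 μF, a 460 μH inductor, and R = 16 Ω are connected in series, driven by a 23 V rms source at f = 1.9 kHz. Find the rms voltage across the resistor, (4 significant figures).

22.02 V

ω = 2πf = 11940 rad/s
X_L = ωL = 5.492 Ω
X_C = 1/(ωC) = 0.6648 Ω
Net reactance X = X_L − X_C = 4.827 Ω
Z = 16.00 + j4.827 Ω
|Z| = √(16.00² + 4.827²) = 16.71 Ω
I = V/|Z| = 1.376 A
V_R = I·|Z_R| = 1.376 × 16.00 = 22.02 V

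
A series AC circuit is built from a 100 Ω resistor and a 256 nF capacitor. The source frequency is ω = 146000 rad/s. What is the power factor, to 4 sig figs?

X_C = 1/(ωC) = 26.76 Ω
Z = 100.0 − j26.76 Ω
|Z| = √(100.0² + 26.76²) = 103.5 Ω
∠Z = arctan(-26.76/100.0) = -14.98°
cos φ = cos(-14.98°) = 0.9660

0.9660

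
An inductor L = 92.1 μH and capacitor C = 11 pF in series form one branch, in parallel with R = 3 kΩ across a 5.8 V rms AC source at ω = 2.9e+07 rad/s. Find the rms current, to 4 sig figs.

12.65 mA

X_L = ωL = 2671 Ω
X_C = 1/(ωC) = 3135 Ω
Branch 1: Z₁ = R = 3000 Ω
Branch 2 (series LC): Z₂ = j(X_L − X_C) = −j463.9 Ω
Parallel: Z = Z₁Z₂/(Z₁+Z₂), |Z| = 458.4 Ω, ∠Z = -81.21°
I = V/|Z| = 5.8/458.4 = 12.65 mA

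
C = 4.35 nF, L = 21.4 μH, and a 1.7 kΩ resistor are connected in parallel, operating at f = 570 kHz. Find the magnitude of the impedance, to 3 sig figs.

ω = 2πf = 3.581e+06 rad/s
X_L = ωL = 76.6 Ω
X_C = 1/(ωC) = 64.2 Ω
Parallel: admittances add. Y = 1/R + 1/(jωL) + jωC
Y = (0.000588 + j0.00253) S
|Y| = 0.00260 S → |Z| = 1/|Y| = 385 Ω, ∠Z = −∠Y = -76.9°

385 Ω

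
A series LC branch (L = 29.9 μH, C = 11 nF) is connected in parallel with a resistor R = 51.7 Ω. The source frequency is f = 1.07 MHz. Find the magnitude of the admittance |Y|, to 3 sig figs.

ω = 2πf = 6.723e+06 rad/s
X_L = ωL = 201 Ω
X_C = 1/(ωC) = 13.5 Ω
Branch 1: Z₁ = R = 51.7 Ω
Branch 2 (series LC): Z₂ = j(X_L − X_C) = j187 Ω
Parallel: Z = Z₁Z₂/(Z₁+Z₂), |Z| = 49.8 Ω, ∠Z = 15.4°
|Y| = 1/|Z| = 20.1 mS

20.1 mS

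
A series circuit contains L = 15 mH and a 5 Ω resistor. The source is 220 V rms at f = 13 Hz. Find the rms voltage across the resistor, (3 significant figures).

ω = 2πf = 81.68 rad/s
X_L = ωL = 1.23 Ω
Z = 5.00 + j1.23 Ω
|Z| = √(5.00² + 1.23²) = 5.15 Ω
I = V/|Z| = 42.7 A
V_R = I·|Z_R| = 42.7 × 5.00 = 214 V

214 V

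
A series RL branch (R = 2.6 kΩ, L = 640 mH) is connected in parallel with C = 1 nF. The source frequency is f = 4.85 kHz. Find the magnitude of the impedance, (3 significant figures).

47600 Ω

ω = 2πf = 30470 rad/s
X_L = ωL = 19500 Ω
X_C = 1/(ωC) = 32800 Ω
Branch 1 (R+jX_L): Z₁ = 2600 + j19500 Ω, |Z₁| = 19700 Ω
Branch 2 (−jX_C): Z₂ = −j32800 Ω
Parallel: Z = Z₁Z₂/(Z₁+Z₂), |Z| = 47600 Ω, ∠Z = 71.4°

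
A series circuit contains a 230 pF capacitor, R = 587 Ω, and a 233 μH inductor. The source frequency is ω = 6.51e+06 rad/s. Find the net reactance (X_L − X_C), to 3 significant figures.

849 Ω

X_L = ωL = 1520 Ω
X_C = 1/(ωC) = 668 Ω
X = 1520 − 668 = 849 Ω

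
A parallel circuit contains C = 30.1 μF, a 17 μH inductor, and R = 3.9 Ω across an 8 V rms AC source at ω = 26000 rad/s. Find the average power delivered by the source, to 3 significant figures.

16.4 W

X_L = ωL = 0.442 Ω
X_C = 1/(ωC) = 1.28 Ω
Parallel: admittances add. Y = 1/R + 1/(jωL) + jωC
Y = (0.256 − j1.48) S
|Y| = 1.50 S → |Z| = 1/|Y| = 0.666 Ω, ∠Z = −∠Y = 80.2°
I = V/|Z| = 12.0 A
P = VI cos φ = 8 × 12.0 × cos(80.2°) = 16.4 W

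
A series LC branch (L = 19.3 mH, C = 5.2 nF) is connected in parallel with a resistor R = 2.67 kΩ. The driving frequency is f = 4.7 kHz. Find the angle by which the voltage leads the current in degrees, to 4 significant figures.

-24.20°

ω = 2πf = 29530 rad/s
X_L = ωL = 569.9 Ω
X_C = 1/(ωC) = 6512 Ω
Branch 1: Z₁ = R = 2670 Ω
Branch 2 (series LC): Z₂ = j(X_L − X_C) = −j5942 Ω
Parallel: Z = Z₁Z₂/(Z₁+Z₂), |Z| = 2435 Ω, ∠Z = -24.20°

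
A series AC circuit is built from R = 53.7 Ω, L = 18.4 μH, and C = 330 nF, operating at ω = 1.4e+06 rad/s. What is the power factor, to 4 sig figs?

0.9155

X_L = ωL = 25.76 Ω
X_C = 1/(ωC) = 2.165 Ω
Net reactance X = X_L − X_C = 23.60 Ω
Z = 53.70 + j23.60 Ω
|Z| = √(53.70² + 23.60²) = 58.66 Ω
∠Z = arctan(23.60/53.70) = 23.72°
cos φ = cos(23.72°) = 0.9155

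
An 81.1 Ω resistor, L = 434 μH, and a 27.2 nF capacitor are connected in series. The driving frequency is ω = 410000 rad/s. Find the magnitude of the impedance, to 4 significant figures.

X_L = ωL = 177.9 Ω
X_C = 1/(ωC) = 89.67 Ω
Net reactance X = X_L − X_C = 88.27 Ω
Z = 81.10 + j88.27 Ω
|Z| = √(81.10² + 88.27²) = 119.9 Ω

119.9 Ω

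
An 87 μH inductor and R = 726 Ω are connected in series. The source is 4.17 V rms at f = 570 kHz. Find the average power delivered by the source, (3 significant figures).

20.2 mW

ω = 2πf = 3.581e+06 rad/s
X_L = ωL = 312 Ω
Z = 726 + j312 Ω
|Z| = √(726² + 312²) = 790 Ω
∠Z = arctan(312/726) = 23.2°
I = V/|Z| = 5.28 mA
P = VI cos φ = 4.17 × 0.00528 × cos(23.2°) = 20.2 mW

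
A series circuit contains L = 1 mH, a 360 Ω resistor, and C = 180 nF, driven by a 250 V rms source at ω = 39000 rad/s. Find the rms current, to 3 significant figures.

X_L = ωL = 39.0 Ω
X_C = 1/(ωC) = 142 Ω
Net reactance X = X_L − X_C = -103 Ω
Z = 360 − j103 Ω
|Z| = √(360² + 103²) = 375 Ω
I = V/|Z| = 250/375 = 667 mA

667 mA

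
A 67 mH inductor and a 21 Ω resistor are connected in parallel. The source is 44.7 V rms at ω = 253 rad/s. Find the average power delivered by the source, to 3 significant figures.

X_L = ωL = 17.0 Ω
Parallel: admittances add. Y = 1/R + 1/(jωL)
Y = (0.0476 − j0.0590) S
|Y| = 0.0758 S → |Z| = 1/|Y| = 13.2 Ω, ∠Z = −∠Y = 51.1°
I = V/|Z| = 3.39 A
P = VI cos φ = 44.7 × 3.39 × cos(51.1°) = 95.1 W

95.1 W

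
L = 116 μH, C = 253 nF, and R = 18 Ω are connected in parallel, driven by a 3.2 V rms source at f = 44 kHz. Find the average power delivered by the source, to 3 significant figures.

569 mW

ω = 2πf = 276500 rad/s
X_L = ωL = 32.1 Ω
X_C = 1/(ωC) = 14.3 Ω
Parallel: admittances add. Y = 1/R + 1/(jωL) + jωC
Y = (0.0556 + j0.0388) S
|Y| = 0.0677 S → |Z| = 1/|Y| = 14.8 Ω, ∠Z = −∠Y = -34.9°
I = V/|Z| = 217 mA
P = VI cos φ = 3.2 × 0.217 × cos(-34.9°) = 569 mW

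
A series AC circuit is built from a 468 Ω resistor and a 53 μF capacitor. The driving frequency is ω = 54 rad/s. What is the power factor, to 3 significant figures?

X_C = 1/(ωC) = 349 Ω
Z = 468 − j349 Ω
|Z| = √(468² + 349²) = 584 Ω
∠Z = arctan(-349/468) = -36.7°
cos φ = cos(-36.7°) = 0.801

0.801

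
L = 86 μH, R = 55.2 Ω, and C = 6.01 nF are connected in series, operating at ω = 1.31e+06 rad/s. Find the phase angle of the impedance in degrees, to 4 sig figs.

X_L = ωL = 112.7 Ω
X_C = 1/(ωC) = 127.0 Ω
Net reactance X = X_L − X_C = -14.35 Ω
Z = 55.20 − j14.35 Ω
|Z| = √(55.20² + 14.35²) = 57.04 Ω
∠Z = arctan(-14.35/55.20) = -14.58°

-14.58°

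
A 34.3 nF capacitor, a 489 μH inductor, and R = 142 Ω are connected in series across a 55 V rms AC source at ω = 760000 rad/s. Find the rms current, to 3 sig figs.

152 mA

X_L = ωL = 372 Ω
X_C = 1/(ωC) = 38.4 Ω
Net reactance X = X_L − X_C = 333 Ω
Z = 142 + j333 Ω
|Z| = √(142² + 333²) = 362 Ω
I = V/|Z| = 55/362 = 152 mA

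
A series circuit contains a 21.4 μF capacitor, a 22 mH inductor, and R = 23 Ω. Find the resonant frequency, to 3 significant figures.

232 Hz

ω₀ = 1/√(LC) = 1/√(0.022 × 2.14e-05) = 1457 rad/s
f₀ = ω₀/(2π) = 232 Hz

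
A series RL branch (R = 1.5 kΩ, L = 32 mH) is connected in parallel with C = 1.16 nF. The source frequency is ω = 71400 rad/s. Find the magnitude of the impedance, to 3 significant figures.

X_L = ωL = 2280 Ω
X_C = 1/(ωC) = 12100 Ω
Branch 1 (R+jX_L): Z₁ = 1500 + j2280 Ω, |Z₁| = 2730 Ω
Branch 2 (−jX_C): Z₂ = −j12100 Ω
Parallel: Z = Z₁Z₂/(Z₁+Z₂), |Z| = 3330 Ω, ∠Z = 48.0°

3330 Ω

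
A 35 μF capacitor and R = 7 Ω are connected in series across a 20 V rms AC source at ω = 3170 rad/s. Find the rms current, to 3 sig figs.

X_C = 1/(ωC) = 9.01 Ω
Z = 7.00 − j9.01 Ω
|Z| = √(7.00² + 9.01²) = 11.4 Ω
I = V/|Z| = 20/11.4 = 1.75 A

1.75 A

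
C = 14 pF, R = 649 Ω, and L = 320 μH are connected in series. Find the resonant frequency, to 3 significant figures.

2.38 MHz

ω₀ = 1/√(LC) = 1/√(0.00032 × 1.4e-11) = 1.494e+07 rad/s
f₀ = ω₀/(2π) = 2.38 MHz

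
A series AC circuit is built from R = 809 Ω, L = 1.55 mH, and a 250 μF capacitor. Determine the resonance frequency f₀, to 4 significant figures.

ω₀ = 1/√(LC) = 1/√(0.00155 × 0.00025) = 1606 rad/s
f₀ = ω₀/(2π) = 255.7 Hz

255.7 Hz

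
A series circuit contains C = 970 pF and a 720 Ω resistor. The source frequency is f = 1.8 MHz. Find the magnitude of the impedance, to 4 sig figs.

725.7 Ω

ω = 2πf = 1.131e+07 rad/s
X_C = 1/(ωC) = 91.15 Ω
Z = 720.0 − j91.15 Ω
|Z| = √(720.0² + 91.15²) = 725.7 Ω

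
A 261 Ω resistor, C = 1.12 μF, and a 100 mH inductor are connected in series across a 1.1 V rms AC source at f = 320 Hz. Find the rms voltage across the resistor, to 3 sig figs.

ω = 2πf = 2011 rad/s
X_L = ωL = 201 Ω
X_C = 1/(ωC) = 444 Ω
Net reactance X = X_L − X_C = -243 Ω
Z = 261 − j243 Ω
|Z| = √(261² + 243²) = 357 Ω
I = V/|Z| = 3.08 mA
V_R = I·|Z_R| = 0.00308 × 261 = 0.805 V

0.805 V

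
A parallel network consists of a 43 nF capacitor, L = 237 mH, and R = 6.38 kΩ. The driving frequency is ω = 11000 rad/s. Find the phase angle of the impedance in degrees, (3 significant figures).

-29.7°

X_L = ωL = 2610 Ω
X_C = 1/(ωC) = 2110 Ω
Parallel: admittances add. Y = 1/R + 1/(jωL) + jωC
Y = (0.000157 + j8.94e-05) S
|Y| = 0.000180 S → |Z| = 1/|Y| = 5540 Ω, ∠Z = −∠Y = -29.7°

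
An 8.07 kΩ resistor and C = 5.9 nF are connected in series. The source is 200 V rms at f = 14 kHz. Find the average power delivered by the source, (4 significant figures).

ω = 2πf = 87960 rad/s
X_C = 1/(ωC) = 1927 Ω
Z = 8070 − j1927 Ω
|Z| = √(8070² + 1927²) = 8297 Ω
∠Z = arctan(-1927/8070) = -13.43°
I = V/|Z| = 24.11 mA
P = VI cos φ = 200 × 0.02411 × cos(-13.43°) = 4.689 W

4.689 W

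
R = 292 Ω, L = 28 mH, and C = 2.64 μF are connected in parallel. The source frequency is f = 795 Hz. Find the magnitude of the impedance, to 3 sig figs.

144 Ω

ω = 2πf = 4995 rad/s
X_L = ωL = 140 Ω
X_C = 1/(ωC) = 75.8 Ω
Parallel: admittances add. Y = 1/R + 1/(jωL) + jωC
Y = (0.00342 + j0.00604) S
|Y| = 0.00694 S → |Z| = 1/|Y| = 144 Ω, ∠Z = −∠Y = -60.4°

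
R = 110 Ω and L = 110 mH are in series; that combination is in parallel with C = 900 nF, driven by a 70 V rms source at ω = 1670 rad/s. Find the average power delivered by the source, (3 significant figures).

X_L = ωL = 184 Ω
X_C = 1/(ωC) = 665 Ω
Branch 1 (R+jX_L): Z₁ = 110 + j184 Ω, |Z₁| = 214 Ω
Branch 2 (−jX_C): Z₂ = −j665 Ω
Parallel: Z = Z₁Z₂/(Z₁+Z₂), |Z| = 288 Ω, ∠Z = 46.2°
I = V/|Z| = 243 mA
P = VI cos φ = 70 × 0.243 × cos(46.2°) = 11.8 W

11.8 W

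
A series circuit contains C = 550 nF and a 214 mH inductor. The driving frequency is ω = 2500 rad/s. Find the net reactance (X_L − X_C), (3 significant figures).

X_L = ωL = 535 Ω
X_C = 1/(ωC) = 727 Ω
X = 535 − 727 = -192 Ω

-192 Ω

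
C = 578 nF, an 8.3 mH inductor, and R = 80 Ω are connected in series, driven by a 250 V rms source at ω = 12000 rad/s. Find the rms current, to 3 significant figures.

2.73 A

X_L = ωL = 99.6 Ω
X_C = 1/(ωC) = 144 Ω
Net reactance X = X_L − X_C = -44.6 Ω
Z = 80.0 − j44.6 Ω
|Z| = √(80.0² + 44.6²) = 91.6 Ω
I = V/|Z| = 250/91.6 = 2.73 A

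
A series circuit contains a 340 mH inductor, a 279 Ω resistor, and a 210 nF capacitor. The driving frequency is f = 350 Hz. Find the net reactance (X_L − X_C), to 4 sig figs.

ω = 2πf = 2199 rad/s
X_L = ωL = 747.7 Ω
X_C = 1/(ωC) = 2165 Ω
X = 747.7 − 2165 = -1418 Ω

-1418 Ω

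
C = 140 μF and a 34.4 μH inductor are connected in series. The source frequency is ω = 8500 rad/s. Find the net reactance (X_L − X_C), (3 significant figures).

-0.548 Ω

X_L = ωL = 0.292 Ω
X_C = 1/(ωC) = 0.840 Ω
X = 0.292 − 0.840 = -0.548 Ω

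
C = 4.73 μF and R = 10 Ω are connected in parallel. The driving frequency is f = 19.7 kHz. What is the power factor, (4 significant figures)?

ω = 2πf = 123800 rad/s
X_C = 1/(ωC) = 1.708 Ω
Parallel: admittances add. Y = 1/R + jωC
Y = (0.1000 + j0.5855) S
|Y| = 0.5940 S → |Z| = 1/|Y| = 1.684 Ω, ∠Z = −∠Y = -80.31°
cos φ = cos(-80.31°) = 0.1684

0.1684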